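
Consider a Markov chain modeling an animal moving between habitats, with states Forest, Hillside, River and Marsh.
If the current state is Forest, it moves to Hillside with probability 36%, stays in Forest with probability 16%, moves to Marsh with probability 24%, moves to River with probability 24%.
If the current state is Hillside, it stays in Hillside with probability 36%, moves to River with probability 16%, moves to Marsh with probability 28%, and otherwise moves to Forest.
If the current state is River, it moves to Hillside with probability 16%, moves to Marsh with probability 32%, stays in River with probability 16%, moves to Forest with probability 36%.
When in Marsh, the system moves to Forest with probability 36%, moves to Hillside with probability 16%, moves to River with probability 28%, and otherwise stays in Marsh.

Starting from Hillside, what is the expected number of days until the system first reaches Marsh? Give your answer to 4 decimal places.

3.5930

Let t(s) be the expected number of days to first reach Marsh from state s, with t(Marsh) = 0. Conditioning on the first day:
t(Forest) = 1 + 0.16·t(Forest) + 0.36·t(Hillside) + 0.24·t(River)
t(Hillside) = 1 + 0.2·t(Forest) + 0.36·t(Hillside) + 0.16·t(River)
t(River) = 1 + 0.36·t(Forest) + 0.16·t(Hillside) + 0.16·t(River)
Solving: t(Forest) = 3.7217, t(Hillside) = 3.5930, t(River) = 3.4699.
Expected days from Hillside to Marsh: 3.5930.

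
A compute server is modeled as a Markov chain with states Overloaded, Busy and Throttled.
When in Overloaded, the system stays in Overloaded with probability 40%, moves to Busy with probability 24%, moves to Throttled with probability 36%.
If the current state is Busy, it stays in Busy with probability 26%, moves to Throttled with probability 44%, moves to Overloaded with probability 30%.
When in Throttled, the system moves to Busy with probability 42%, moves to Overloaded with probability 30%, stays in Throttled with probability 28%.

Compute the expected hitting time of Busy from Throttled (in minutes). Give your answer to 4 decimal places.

Let t(s) be the expected number of minutes to first reach Busy from state s, with t(Busy) = 0. Conditioning on the first minute:
t(Overloaded) = 1 + 0.4·t(Overloaded) + 0.36·t(Throttled)
t(Throttled) = 1 + 0.3·t(Overloaded) + 0.28·t(Throttled)
Solving: t(Overloaded) = 3.3333, t(Throttled) = 2.7778.
Expected minutes from Throttled to Busy: 2.7778.

2.7778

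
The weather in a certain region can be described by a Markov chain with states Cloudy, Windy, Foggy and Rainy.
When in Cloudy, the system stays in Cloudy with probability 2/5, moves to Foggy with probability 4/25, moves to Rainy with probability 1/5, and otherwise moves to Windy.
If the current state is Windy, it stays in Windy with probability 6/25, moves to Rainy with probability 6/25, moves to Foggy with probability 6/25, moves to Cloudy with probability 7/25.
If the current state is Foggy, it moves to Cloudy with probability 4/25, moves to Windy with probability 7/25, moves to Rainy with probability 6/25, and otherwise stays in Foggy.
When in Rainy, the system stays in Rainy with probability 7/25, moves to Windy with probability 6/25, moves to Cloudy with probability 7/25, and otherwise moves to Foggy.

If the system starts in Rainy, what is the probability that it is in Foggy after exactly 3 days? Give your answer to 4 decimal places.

0.2250

Propagate the distribution vector 3 days from Rainy.
After 0 days: (0.0000, 0.0000, 0.0000, 1.0000)
After 1 day: (0.2800, 0.2400, 0.2000, 0.2800)
After 2 days: (0.2896, 0.2480, 0.2224, 0.2400)
After 3 days: (0.2881, 0.2489, 0.2250, 0.2380)
P(in Foggy after 3 days) = 0.2250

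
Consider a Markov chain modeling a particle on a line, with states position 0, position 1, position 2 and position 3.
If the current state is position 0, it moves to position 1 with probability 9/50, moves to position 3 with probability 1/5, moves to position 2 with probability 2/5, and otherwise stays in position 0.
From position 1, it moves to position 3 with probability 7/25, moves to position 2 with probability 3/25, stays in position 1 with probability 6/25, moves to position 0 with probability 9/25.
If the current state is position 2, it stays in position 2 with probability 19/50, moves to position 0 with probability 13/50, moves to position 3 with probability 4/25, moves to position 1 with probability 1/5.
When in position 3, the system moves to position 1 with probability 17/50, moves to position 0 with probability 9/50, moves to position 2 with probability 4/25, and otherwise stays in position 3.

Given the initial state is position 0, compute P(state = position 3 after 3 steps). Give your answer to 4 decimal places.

Propagate the distribution vector 3 steps from position 0.
After 0 steps: (1.0000, 0.0000, 0.0000, 0.0000)
After 1 step: (0.2200, 0.1800, 0.4000, 0.2000)
After 2 steps: (0.2532, 0.2308, 0.2936, 0.2224)
After 3 steps: (0.2552, 0.2353, 0.2761, 0.2334)
P(in position 3 after 3 steps) = 0.2334

0.2334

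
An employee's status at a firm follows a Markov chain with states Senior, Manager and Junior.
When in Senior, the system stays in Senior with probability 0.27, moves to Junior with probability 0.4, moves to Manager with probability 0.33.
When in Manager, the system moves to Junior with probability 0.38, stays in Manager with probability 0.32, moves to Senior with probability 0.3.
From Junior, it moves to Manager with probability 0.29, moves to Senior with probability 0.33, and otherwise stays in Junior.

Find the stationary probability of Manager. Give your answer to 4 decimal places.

Let the stationary distribution be π with π = πP and π_1 + π_2 + π_3 = 1.
π_1 = 0.27·π_1 + 0.3·π_2 + 0.33·π_3
π_2 = 0.33·π_1 + 0.32·π_2 + 0.29·π_3
Solving with the normalization constraint gives π = (0.3025, 0.3114, 0.3861).
So the stationary probability of Manager is 0.3114.

0.3114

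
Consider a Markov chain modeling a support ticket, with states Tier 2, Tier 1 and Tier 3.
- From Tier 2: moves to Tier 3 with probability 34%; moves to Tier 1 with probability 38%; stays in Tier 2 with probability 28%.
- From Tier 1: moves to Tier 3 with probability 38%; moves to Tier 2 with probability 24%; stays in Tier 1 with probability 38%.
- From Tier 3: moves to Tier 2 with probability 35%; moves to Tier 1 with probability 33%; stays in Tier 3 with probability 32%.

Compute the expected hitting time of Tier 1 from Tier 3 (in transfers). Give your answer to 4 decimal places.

Let t(s) be the expected number of transfers to first reach Tier 1 from state s, with t(Tier 1) = 0. Conditioning on the first transfer:
t(Tier 2) = 1 + 0.28·t(Tier 2) + 0.34·t(Tier 3)
t(Tier 3) = 1 + 0.35·t(Tier 2) + 0.32·t(Tier 3)
Solving: t(Tier 2) = 2.7523, t(Tier 3) = 2.8872.
Expected transfers from Tier 3 to Tier 1: 2.8872.

2.8872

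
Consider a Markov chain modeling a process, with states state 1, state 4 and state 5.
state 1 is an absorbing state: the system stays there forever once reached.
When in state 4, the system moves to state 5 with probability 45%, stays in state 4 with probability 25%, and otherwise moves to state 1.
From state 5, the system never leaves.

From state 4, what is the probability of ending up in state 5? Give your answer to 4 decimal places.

Let h(s) be the probability of absorption at state 5 starting from transient state s. Then h(state 5) = 1 and h(state 1) = 0. By first-step analysis:
h(state 4) = 0.3·0 + 0.25·h(state 4) + 0.45·1
Solving: h(state 4) = 0.6000.
Starting from state 4, the probability is 0.6000.

0.6000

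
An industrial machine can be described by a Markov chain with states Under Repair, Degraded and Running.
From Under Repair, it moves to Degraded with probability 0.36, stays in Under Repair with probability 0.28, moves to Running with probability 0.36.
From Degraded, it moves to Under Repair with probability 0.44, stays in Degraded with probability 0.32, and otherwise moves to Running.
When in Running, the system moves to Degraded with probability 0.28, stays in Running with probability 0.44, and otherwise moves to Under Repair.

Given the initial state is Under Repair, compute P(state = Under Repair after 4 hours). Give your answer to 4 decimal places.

0.3311

Propagate the distribution vector 4 hours from Under Repair.
After 0 hours: (1.0000, 0.0000, 0.0000)
After 1 hour: (0.2800, 0.3600, 0.3600)
After 2 hours: (0.3376, 0.3168, 0.3456)
After 3 hours: (0.3307, 0.3197, 0.3496)
After 4 hours: (0.3311, 0.3192, 0.3496)
P(in Under Repair after 4 hours) = 0.3311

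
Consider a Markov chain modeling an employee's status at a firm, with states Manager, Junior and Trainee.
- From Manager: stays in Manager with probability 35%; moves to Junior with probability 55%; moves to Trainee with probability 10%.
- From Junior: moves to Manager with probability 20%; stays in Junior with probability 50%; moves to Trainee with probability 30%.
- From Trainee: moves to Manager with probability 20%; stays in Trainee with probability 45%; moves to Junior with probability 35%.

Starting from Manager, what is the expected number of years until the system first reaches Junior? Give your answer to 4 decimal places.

Let t(s) be the expected number of years to first reach Junior from state s, with t(Junior) = 0. Conditioning on the first year:
t(Manager) = 1 + 0.35·t(Manager) + 0.1·t(Trainee)
t(Trainee) = 1 + 0.2·t(Manager) + 0.45·t(Trainee)
Solving: t(Manager) = 1.9259, t(Trainee) = 2.5185.
Expected years from Manager to Junior: 1.9259.

1.9259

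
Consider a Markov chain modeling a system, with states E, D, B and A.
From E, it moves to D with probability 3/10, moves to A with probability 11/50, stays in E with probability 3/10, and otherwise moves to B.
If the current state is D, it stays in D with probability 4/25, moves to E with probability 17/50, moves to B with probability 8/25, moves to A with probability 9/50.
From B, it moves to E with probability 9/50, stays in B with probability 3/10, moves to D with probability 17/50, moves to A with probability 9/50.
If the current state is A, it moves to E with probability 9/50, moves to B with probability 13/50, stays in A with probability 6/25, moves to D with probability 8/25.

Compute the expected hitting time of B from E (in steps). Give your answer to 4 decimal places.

Let t(s) be the expected number of steps to first reach B from state s, with t(B) = 0. Conditioning on the first step:
t(E) = 1 + 0.3·t(E) + 0.3·t(D) + 0.22·t(A)
t(D) = 1 + 0.34·t(E) + 0.16·t(D) + 0.18·t(A)
t(A) = 1 + 0.18·t(E) + 0.32·t(D) + 0.24·t(A)
Solving: t(E) = 4.2652, t(D) = 3.7540, t(A) = 3.9066.
Expected steps from E to B: 4.2652.

4.2652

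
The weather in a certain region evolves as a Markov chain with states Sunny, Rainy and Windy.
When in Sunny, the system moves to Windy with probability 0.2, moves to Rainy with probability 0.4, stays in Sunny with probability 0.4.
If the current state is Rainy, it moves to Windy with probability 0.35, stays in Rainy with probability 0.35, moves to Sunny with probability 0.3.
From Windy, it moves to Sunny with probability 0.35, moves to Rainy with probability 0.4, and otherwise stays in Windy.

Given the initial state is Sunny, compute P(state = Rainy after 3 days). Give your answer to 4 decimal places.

Propagate the distribution vector 3 days from Sunny.
After 0 days: (1.0000, 0.0000, 0.0000)
After 1 day: (0.4000, 0.4000, 0.2000)
After 2 days: (0.3500, 0.3800, 0.2700)
After 3 days: (0.3485, 0.3810, 0.2705)
P(in Rainy after 3 days) = 0.3810

0.3810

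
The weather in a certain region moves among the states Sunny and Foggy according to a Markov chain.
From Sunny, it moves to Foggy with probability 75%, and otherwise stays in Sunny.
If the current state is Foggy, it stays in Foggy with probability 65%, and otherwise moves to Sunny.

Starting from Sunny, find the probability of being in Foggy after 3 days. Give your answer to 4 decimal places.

0.6825

Propagate the distribution vector 3 days from Sunny.
After 0 days: (1.0000, 0.0000)
After 1 day: (0.2500, 0.7500)
After 2 days: (0.3250, 0.6750)
After 3 days: (0.3175, 0.6825)
P(in Foggy after 3 days) = 0.6825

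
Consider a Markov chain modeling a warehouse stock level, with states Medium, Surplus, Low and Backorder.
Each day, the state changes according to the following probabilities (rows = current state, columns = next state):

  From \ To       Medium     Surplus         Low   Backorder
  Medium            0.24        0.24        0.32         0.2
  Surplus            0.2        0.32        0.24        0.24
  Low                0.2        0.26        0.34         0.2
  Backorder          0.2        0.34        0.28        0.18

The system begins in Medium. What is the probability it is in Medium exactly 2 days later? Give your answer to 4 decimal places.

Propagate the distribution vector 2 days from Medium.
After 0 days: (1.0000, 0.0000, 0.0000, 0.0000)
After 1 day: (0.2400, 0.2400, 0.3200, 0.2000)
After 2 days: (0.2096, 0.2856, 0.2992, 0.2056)
P(in Medium after 2 days) = 0.2096

0.2096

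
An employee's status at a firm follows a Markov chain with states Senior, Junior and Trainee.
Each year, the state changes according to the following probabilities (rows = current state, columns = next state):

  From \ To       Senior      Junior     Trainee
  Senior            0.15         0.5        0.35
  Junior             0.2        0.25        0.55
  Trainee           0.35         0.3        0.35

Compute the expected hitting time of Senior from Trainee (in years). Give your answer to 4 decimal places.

3.2558

Let t(s) be the expected number of years to first reach Senior from state s, with t(Senior) = 0. Conditioning on the first year:
t(Junior) = 1 + 0.25·t(Junior) + 0.55·t(Trainee)
t(Trainee) = 1 + 0.3·t(Junior) + 0.35·t(Trainee)
Solving: t(Junior) = 3.7209, t(Trainee) = 3.2558.
Expected years from Trainee to Senior: 3.2558.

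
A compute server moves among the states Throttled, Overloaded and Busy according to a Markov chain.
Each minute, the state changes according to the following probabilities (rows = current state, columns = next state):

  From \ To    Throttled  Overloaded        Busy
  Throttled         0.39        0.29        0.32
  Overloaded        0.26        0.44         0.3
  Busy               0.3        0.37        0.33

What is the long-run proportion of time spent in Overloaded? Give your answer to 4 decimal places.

0.3709

Let the stationary distribution be π with π = πP and π_1 + π_2 + π_3 = 1.
π_1 = 0.39·π_1 + 0.26·π_2 + 0.3·π_3
π_2 = 0.29·π_1 + 0.44·π_2 + 0.37·π_3
Solving with the normalization constraint gives π = (0.3134, 0.3709, 0.3157).
So the stationary probability of Overloaded is 0.3709.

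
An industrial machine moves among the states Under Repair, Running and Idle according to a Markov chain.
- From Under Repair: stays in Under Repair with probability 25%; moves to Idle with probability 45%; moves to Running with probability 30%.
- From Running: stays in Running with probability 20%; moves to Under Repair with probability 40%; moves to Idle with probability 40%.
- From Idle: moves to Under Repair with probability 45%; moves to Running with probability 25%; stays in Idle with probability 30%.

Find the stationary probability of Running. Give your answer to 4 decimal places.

Let the stationary distribution be π with π = πP and π_1 + π_2 + π_3 = 1.
π_1 = 0.25·π_1 + 0.4·π_2 + 0.45·π_3
π_2 = 0.3·π_1 + 0.2·π_2 + 0.25·π_3
Solving with the normalization constraint gives π = (0.3644, 0.2554, 0.3802).
So the stationary probability of Running is 0.2554.

0.2554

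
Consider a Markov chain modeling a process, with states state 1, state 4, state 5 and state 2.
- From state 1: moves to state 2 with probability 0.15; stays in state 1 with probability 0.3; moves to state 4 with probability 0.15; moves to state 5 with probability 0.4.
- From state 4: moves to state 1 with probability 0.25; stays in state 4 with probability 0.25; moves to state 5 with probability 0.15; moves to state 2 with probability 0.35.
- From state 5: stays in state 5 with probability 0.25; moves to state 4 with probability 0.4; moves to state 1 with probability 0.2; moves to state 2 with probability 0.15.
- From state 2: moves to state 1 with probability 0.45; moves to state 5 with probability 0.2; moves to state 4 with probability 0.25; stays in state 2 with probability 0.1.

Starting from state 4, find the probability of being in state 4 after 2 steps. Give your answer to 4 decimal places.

Propagate the distribution vector 2 steps from state 4.
After 0 steps: (0.0000, 1.0000, 0.0000, 0.0000)
After 1 step: (0.2500, 0.2500, 0.1500, 0.3500)
After 2 steps: (0.3250, 0.2475, 0.2450, 0.1825)
P(in state 4 after 2 steps) = 0.2475

0.2475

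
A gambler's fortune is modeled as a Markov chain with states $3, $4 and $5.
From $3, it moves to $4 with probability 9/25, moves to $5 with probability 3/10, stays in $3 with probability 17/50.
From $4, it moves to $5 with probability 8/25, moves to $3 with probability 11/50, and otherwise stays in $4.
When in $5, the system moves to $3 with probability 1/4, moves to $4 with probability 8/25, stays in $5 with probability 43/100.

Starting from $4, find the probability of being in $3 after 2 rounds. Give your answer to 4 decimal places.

0.2560

Sum over the intermediate state after 1 round:
P = P($4→$3)·P($3→$3) + P($4→$4)·P($4→$3) + P($4→$5)·P($5→$3)
  = 0.22×0.34 + 0.46×0.22 + 0.32×0.25
  = 0.0748 + 0.1012 + 0.0800 = 0.2560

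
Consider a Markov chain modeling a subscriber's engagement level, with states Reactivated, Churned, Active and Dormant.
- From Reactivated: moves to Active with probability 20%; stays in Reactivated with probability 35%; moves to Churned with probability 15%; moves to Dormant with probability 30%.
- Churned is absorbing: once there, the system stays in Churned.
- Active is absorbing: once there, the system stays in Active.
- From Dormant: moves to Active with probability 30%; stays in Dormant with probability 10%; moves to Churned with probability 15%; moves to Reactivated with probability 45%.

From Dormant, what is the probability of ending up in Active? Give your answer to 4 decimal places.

0.6333

Let h(s) be the probability of absorption at Active starting from transient state s. Then h(Active) = 1 and h(Churned) = 0. By first-step analysis:
h(Reactivated) = 0.35·h(Reactivated) + 0.15·0 + 0.2·1 + 0.3·h(Dormant)
h(Dormant) = 0.45·h(Reactivated) + 0.15·0 + 0.3·1 + 0.1·h(Dormant)
Solving: h(Reactivated) = 0.6000, h(Dormant) = 0.6333.
Starting from Dormant, the probability is 0.6333.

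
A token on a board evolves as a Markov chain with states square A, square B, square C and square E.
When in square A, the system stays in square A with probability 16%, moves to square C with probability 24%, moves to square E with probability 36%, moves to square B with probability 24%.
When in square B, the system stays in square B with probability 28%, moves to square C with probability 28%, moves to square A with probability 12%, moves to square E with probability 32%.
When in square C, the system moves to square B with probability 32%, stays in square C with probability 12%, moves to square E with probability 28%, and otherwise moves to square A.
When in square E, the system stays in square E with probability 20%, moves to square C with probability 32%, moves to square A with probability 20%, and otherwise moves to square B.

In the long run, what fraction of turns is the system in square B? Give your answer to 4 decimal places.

Let the stationary distribution be π with π = πP and π_1 + π_2 + π_3 + π_4 = 1.
π_1 = 0.16·π_1 + 0.12·π_2 + 0.28·π_3 + 0.2·π_4
π_2 = 0.24·π_1 + 0.28·π_2 + 0.32·π_3 + 0.28·π_4
π_3 = 0.24·π_1 + 0.28·π_2 + 0.12·π_3 + 0.32·π_4
Solving with the normalization constraint gives π = (0.1894, 0.2822, 0.2446, 0.2837).
So the stationary probability of square B is 0.2822.

0.2822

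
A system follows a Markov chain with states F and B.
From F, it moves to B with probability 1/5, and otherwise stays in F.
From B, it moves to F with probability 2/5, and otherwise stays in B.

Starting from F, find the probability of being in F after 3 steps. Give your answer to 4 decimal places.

0.6880

Propagate the distribution vector 3 steps from F.
After 0 steps: (1.0000, 0.0000)
After 1 step: (0.8000, 0.2000)
After 2 steps: (0.7200, 0.2800)
After 3 steps: (0.6880, 0.3120)
P(in F after 3 steps) = 0.6880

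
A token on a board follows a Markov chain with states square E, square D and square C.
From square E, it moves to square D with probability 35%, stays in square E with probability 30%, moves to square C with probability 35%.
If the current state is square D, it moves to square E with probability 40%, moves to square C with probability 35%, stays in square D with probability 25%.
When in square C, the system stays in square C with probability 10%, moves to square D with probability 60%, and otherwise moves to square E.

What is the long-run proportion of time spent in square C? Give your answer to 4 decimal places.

Let the stationary distribution be π with π = πP and π_1 + π_2 + π_3 = 1.
π_1 = 0.3·π_1 + 0.4·π_2 + 0.3·π_3
π_2 = 0.35·π_1 + 0.25·π_2 + 0.6·π_3
Solving with the normalization constraint gives π = (0.3382, 0.3818, 0.2800).
So the stationary probability of square C is 0.2800.

0.2800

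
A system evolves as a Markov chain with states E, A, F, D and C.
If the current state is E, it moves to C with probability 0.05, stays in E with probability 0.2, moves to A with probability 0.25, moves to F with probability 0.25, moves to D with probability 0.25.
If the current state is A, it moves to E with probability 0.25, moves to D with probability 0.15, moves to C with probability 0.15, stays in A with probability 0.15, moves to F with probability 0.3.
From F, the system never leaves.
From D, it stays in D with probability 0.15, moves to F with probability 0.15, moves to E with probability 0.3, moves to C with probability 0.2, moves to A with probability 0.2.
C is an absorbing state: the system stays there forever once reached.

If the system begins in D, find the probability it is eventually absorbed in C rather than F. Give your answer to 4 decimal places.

0.4209

Let h(s) be the probability of absorption at C starting from transient state s. Then h(C) = 1 and h(F) = 0. By first-step analysis:
h(E) = 0.2·h(E) + 0.25·h(A) + 0.25·0 + 0.25·h(D) + 0.05·1
h(A) = 0.25·h(E) + 0.15·h(A) + 0.3·0 + 0.15·h(D) + 0.15·1
h(D) = 0.3·h(E) + 0.2·h(A) + 0.15·0 + 0.15·h(D) + 0.2·1
Solving: h(E) = 0.3000, h(A) = 0.3390, h(D) = 0.4209.
Starting from D, the probability is 0.4209.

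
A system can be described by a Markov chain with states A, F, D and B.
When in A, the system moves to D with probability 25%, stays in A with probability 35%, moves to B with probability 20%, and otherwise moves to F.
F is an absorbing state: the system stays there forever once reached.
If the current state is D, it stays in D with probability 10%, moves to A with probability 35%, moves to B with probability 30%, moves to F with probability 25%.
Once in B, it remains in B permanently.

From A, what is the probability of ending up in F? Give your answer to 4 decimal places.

0.4874

Let h(s) be the probability of absorption at F starting from transient state s. Then h(F) = 1 and h(B) = 0. By first-step analysis:
h(A) = 0.35·h(A) + 0.2·1 + 0.25·h(D) + 0.2·0
h(D) = 0.35·h(A) + 0.25·1 + 0.1·h(D) + 0.3·0
Solving: h(A) = 0.4874, h(D) = 0.4673.
Starting from A, the probability is 0.4874.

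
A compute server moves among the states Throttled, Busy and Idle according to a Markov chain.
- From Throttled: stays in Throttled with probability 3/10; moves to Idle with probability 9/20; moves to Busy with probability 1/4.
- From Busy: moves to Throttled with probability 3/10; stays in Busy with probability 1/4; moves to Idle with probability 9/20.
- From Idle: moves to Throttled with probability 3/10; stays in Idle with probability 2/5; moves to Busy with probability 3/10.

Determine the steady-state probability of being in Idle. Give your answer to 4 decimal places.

0.4286

Let the stationary distribution be π with π = πP and π_1 + π_2 + π_3 = 1.
π_1 = 0.3·π_1 + 0.3·π_2 + 0.3·π_3
π_2 = 0.25·π_1 + 0.25·π_2 + 0.3·π_3
Solving with the normalization constraint gives π = (0.3000, 0.2714, 0.4286).
So the stationary probability of Idle is 0.4286.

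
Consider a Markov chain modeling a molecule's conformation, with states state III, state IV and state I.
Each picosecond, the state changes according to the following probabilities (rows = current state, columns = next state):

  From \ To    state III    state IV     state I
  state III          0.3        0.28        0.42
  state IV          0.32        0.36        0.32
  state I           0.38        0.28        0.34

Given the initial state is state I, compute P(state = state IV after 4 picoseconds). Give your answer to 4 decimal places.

Propagate the distribution vector 4 picoseconds from state I.
After 0 picoseconds: (0.0000, 0.0000, 1.0000)
After 1 picosecond: (0.3800, 0.2800, 0.3400)
After 2 picoseconds: (0.3328, 0.3024, 0.3648)
After 3 picoseconds: (0.3352, 0.3042, 0.3606)
After 4 picoseconds: (0.3349, 0.3043, 0.3607)
P(in state IV after 4 picoseconds) = 0.3043

0.3043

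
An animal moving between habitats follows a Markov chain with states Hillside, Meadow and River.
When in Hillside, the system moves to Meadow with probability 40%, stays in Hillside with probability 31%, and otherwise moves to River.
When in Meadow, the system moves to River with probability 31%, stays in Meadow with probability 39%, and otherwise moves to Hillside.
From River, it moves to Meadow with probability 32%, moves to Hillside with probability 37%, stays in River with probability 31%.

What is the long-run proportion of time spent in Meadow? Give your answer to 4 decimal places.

0.3720

Let the stationary distribution be π with π = πP and π_1 + π_2 + π_3 = 1.
π_1 = 0.31·π_1 + 0.3·π_2 + 0.37·π_3
π_2 = 0.4·π_1 + 0.39·π_2 + 0.32·π_3
Solving with the normalization constraint gives π = (0.3245, 0.3720, 0.3035).
So the stationary probability of Meadow is 0.3720.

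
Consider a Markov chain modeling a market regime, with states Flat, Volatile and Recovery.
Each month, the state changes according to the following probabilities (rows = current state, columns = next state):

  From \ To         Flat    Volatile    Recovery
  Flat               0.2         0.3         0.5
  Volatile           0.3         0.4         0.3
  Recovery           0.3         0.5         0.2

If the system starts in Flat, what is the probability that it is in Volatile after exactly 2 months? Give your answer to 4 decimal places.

Sum over the intermediate state after 1 month:
P = P(Flat→Flat)·P(Flat→Volatile) + P(Flat→Volatile)·P(Volatile→Volatile) + P(Flat→Recovery)·P(Recovery→Volatile)
  = 0.2×0.3 + 0.3×0.4 + 0.5×0.5
  = 0.0600 + 0.1200 + 0.2500 = 0.4300

0.4300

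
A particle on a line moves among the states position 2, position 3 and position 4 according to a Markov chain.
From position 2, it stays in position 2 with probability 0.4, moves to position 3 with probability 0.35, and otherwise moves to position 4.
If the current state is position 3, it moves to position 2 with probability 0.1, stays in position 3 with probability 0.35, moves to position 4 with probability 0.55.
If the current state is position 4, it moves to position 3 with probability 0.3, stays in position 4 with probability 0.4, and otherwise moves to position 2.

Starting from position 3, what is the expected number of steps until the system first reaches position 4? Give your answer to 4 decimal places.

1.9718

Let t(s) be the expected number of steps to first reach position 4 from state s, with t(position 4) = 0. Conditioning on the first step:
t(position 2) = 1 + 0.4·t(position 2) + 0.35·t(position 3)
t(position 3) = 1 + 0.1·t(position 2) + 0.35·t(position 3)
Solving: t(position 2) = 2.8169, t(position 3) = 1.9718.
Expected steps from position 3 to position 4: 1.9718.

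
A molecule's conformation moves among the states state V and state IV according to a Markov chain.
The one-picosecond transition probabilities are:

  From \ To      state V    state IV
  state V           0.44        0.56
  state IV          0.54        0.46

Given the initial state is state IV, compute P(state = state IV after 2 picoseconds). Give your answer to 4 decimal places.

0.5140

Sum over the intermediate state after 1 picosecond:
P = P(state IV→state V)·P(state V→state IV) + P(state IV→state IV)·P(state IV→state IV)
  = 0.54×0.56 + 0.46×0.46
  = 0.3024 + 0.2116 = 0.5140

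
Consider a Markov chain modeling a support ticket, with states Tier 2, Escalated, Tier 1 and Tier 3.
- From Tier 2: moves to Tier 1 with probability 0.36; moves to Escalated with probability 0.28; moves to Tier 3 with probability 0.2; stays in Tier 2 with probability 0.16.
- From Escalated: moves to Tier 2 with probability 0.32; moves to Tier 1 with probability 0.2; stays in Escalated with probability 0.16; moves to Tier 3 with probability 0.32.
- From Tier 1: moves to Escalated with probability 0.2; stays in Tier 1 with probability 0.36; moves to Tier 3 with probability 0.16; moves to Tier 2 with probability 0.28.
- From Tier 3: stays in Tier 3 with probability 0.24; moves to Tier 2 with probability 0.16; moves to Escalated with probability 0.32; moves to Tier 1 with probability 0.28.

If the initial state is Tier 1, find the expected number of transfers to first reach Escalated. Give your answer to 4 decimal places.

Let t(s) be the expected number of transfers to first reach Escalated from state s, with t(Escalated) = 0. Conditioning on the first transfer:
t(Tier 2) = 1 + 0.16·t(Tier 2) + 0.36·t(Tier 1) + 0.2·t(Tier 3)
t(Tier 1) = 1 + 0.28·t(Tier 2) + 0.36·t(Tier 1) + 0.16·t(Tier 3)
t(Tier 3) = 1 + 0.16·t(Tier 2) + 0.28·t(Tier 1) + 0.24·t(Tier 3)
Solving: t(Tier 2) = 3.8432, t(Tier 1) = 4.1581, t(Tier 3) = 3.6568.
Expected transfers from Tier 1 to Escalated: 4.1581.

4.1581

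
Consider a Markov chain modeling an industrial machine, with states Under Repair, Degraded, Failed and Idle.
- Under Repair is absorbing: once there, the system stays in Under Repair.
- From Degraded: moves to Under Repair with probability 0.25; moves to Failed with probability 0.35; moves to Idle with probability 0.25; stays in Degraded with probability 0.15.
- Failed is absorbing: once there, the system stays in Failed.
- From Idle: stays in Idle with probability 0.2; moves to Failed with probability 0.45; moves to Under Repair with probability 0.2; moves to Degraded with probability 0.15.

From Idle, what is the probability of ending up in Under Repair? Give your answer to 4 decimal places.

0.3230

Let h(s) be the probability of absorption at Under Repair starting from transient state s. Then h(Under Repair) = 1 and h(Failed) = 0. By first-step analysis:
h(Degraded) = 0.25·1 + 0.15·h(Degraded) + 0.35·0 + 0.25·h(Idle)
h(Idle) = 0.2·1 + 0.15·h(Degraded) + 0.45·0 + 0.2·h(Idle)
Solving: h(Degraded) = 0.3891, h(Idle) = 0.3230.
Starting from Idle, the probability is 0.3230.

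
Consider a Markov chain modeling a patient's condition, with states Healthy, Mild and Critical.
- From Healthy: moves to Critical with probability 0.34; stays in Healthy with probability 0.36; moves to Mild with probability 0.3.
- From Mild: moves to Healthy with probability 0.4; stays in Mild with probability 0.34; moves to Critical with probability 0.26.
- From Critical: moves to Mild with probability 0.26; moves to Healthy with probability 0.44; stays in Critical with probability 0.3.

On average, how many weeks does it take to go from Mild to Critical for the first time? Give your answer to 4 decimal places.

Let t(s) be the expected number of weeks to first reach Critical from state s, with t(Critical) = 0. Conditioning on the first week:
t(Healthy) = 1 + 0.36·t(Healthy) + 0.3·t(Mild)
t(Mild) = 1 + 0.4·t(Healthy) + 0.34·t(Mild)
Solving: t(Healthy) = 3.1746, t(Mild) = 3.4392.
Expected weeks from Mild to Critical: 3.4392.

3.4392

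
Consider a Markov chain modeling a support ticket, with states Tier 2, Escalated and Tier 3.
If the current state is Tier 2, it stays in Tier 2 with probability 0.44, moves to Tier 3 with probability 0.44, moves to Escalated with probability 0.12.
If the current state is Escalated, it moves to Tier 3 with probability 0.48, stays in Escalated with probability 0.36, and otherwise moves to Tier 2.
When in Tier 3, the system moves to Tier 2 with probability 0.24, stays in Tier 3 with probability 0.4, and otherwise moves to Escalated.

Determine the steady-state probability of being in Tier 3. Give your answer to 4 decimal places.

0.4344

Let the stationary distribution be π with π = πP and π_1 + π_2 + π_3 = 1.
π_1 = 0.44·π_1 + 0.16·π_2 + 0.24·π_3
π_2 = 0.12·π_1 + 0.36·π_2 + 0.36·π_3
Solving with the normalization constraint gives π = (0.2705, 0.2951, 0.4344).
So the stationary probability of Tier 3 is 0.4344.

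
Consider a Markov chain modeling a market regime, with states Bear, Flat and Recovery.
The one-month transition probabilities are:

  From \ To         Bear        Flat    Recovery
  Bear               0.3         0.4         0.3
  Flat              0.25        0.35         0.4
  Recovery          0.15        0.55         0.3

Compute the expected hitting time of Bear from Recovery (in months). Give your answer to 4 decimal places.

Let t(s) be the expected number of months to first reach Bear from state s, with t(Bear) = 0. Conditioning on the first month:
t(Flat) = 1 + 0.35·t(Flat) + 0.4·t(Recovery)
t(Recovery) = 1 + 0.55·t(Flat) + 0.3·t(Recovery)
Solving: t(Flat) = 4.6809, t(Recovery) = 5.1064.
Expected months from Recovery to Bear: 5.1064.

5.1064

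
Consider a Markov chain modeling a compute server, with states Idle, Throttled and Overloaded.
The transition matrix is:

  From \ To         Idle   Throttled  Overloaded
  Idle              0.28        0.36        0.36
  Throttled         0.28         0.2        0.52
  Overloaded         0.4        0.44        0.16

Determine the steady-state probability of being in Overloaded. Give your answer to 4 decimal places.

Let the stationary distribution be π with π = πP and π_1 + π_2 + π_3 = 1.
π_1 = 0.28·π_1 + 0.28·π_2 + 0.4·π_3
π_2 = 0.36·π_1 + 0.2·π_2 + 0.44·π_3
Solving with the normalization constraint gives π = (0.3213, 0.3341, 0.3445).
So the stationary probability of Overloaded is 0.3445.

0.3445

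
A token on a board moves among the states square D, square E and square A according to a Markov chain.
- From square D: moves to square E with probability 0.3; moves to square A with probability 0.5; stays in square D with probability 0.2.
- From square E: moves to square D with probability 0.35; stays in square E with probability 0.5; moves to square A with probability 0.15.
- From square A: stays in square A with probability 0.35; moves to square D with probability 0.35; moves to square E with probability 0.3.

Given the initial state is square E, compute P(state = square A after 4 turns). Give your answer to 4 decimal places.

0.3198

Propagate the distribution vector 4 turns from square E.
After 0 turns: (0.0000, 1.0000, 0.0000)
After 1 turn: (0.3500, 0.5000, 0.1500)
After 2 turns: (0.2975, 0.4000, 0.3025)
After 3 turns: (0.3054, 0.3800, 0.3146)
After 4 turns: (0.3042, 0.3760, 0.3198)
P(in square A after 4 turns) = 0.3198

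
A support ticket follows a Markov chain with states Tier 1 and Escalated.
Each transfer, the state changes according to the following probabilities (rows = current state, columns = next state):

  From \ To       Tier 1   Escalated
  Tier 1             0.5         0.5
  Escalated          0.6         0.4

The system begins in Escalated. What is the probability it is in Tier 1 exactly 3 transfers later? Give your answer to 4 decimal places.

0.5460

Propagate the distribution vector 3 transfers from Escalated.
After 0 transfers: (0.0000, 1.0000)
After 1 transfer: (0.6000, 0.4000)
After 2 transfers: (0.5400, 0.4600)
After 3 transfers: (0.5460, 0.4540)
P(in Tier 1 after 3 transfers) = 0.5460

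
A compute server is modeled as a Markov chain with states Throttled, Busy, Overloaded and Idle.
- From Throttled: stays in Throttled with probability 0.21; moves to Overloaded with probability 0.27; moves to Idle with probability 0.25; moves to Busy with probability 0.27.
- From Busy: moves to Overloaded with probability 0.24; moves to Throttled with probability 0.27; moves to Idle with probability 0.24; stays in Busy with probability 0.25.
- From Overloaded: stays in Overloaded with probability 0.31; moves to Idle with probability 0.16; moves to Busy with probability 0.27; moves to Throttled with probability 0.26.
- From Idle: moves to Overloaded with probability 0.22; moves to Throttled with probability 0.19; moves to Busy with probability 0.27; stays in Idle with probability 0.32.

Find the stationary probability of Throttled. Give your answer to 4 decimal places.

Let the stationary distribution be π with π = πP and π_1 + π_2 + π_3 + π_4 = 1.
π_1 = 0.21·π_1 + 0.27·π_2 + 0.26·π_3 + 0.19·π_4
π_2 = 0.27·π_1 + 0.25·π_2 + 0.27·π_3 + 0.27·π_4
π_3 = 0.27·π_1 + 0.24·π_2 + 0.31·π_3 + 0.22·π_4
Solving with the normalization constraint gives π = (0.2341, 0.2647, 0.2604, 0.2408).
So the stationary probability of Throttled is 0.2341.

0.2341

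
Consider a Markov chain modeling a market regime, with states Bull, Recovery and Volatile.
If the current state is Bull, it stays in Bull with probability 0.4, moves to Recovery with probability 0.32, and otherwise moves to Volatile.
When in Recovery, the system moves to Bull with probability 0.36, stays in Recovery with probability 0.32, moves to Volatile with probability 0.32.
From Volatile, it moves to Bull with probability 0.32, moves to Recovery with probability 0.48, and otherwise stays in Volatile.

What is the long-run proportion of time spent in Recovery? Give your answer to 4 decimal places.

Let the stationary distribution be π with π = πP and π_1 + π_2 + π_3 = 1.
π_1 = 0.4·π_1 + 0.36·π_2 + 0.32·π_3
π_2 = 0.32·π_1 + 0.32·π_2 + 0.48·π_3
Solving with the normalization constraint gives π = (0.3636, 0.3636, 0.2727).
So the stationary probability of Recovery is 0.3636.

0.3636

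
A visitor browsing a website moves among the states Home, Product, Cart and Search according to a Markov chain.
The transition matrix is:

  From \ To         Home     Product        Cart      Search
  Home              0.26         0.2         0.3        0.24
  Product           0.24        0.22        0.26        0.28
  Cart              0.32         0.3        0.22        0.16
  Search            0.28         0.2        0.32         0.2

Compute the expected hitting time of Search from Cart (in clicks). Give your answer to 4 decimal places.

Let t(s) be the expected number of clicks to first reach Search from state s, with t(Search) = 0. Conditioning on the first click:
t(Home) = 1 + 0.26·t(Home) + 0.2·t(Product) + 0.3·t(Cart)
t(Product) = 1 + 0.24·t(Home) + 0.22·t(Product) + 0.26·t(Cart)
t(Cart) = 1 + 0.32·t(Home) + 0.3·t(Product) + 0.22·t(Cart)
Solving: t(Home) = 4.3912, t(Product) = 4.1995, t(Cart) = 4.6988.
Expected clicks from Cart to Search: 4.6988.

4.6988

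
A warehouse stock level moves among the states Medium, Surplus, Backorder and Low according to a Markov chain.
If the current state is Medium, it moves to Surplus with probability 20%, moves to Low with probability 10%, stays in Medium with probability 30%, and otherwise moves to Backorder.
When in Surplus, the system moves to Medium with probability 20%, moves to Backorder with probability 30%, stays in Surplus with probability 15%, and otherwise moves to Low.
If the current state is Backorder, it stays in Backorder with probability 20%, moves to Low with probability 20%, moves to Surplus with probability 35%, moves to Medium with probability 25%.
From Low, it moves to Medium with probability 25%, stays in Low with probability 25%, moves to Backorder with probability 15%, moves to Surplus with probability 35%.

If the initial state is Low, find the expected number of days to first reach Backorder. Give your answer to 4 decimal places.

Let t(s) be the expected number of days to first reach Backorder from state s, with t(Backorder) = 0. Conditioning on the first day:
t(Medium) = 1 + 0.3·t(Medium) + 0.2·t(Surplus) + 0.1·t(Low)
t(Surplus) = 1 + 0.2·t(Medium) + 0.15·t(Surplus) + 0.35·t(Low)
t(Low) = 1 + 0.25·t(Medium) + 0.35·t(Surplus) + 0.25·t(Low)
Solving: t(Medium) = 3.0026, t(Surplus) = 3.5206, t(Low) = 3.9772.
Expected days from Low to Backorder: 3.9772.

3.9772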